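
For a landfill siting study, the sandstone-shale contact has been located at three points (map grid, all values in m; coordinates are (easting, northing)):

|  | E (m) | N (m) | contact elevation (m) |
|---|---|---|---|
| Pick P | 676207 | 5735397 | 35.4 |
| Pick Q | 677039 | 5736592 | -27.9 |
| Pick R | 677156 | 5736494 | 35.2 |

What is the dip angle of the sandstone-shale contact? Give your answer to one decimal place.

22.5°

Let the plane be z = a·E + b·N + c.
Pick Q−Pick P: 832a + 1195b = −63.3;  Pick R−Pick P: 949a + 1097b = −0.2.
Solving gives a = 0.31263, b = −0.27063.
Gradient magnitude |∇z| = √(a² + b²) = √(0.09774 + 0.07324) = 0.41350.
True dip = arctan(0.41350) = 22.5°, dipping toward NW (azimuth ≈ 311°).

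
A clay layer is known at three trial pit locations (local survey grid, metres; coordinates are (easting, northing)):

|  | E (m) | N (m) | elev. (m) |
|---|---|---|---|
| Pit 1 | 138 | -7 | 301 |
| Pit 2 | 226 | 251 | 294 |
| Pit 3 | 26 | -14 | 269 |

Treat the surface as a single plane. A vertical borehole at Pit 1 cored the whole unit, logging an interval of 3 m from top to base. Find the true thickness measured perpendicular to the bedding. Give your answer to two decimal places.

2.86 m

Let the plane be z = a·E + b·N + c.
Pit 2−Pit 1: 88a + 258b = −7;  Pit 3−Pit 1: −112a − 7b = −32.
Solving gives a = 0.29367, b = −0.12730.
|∇z| = √(a²+b²) = 0.32007, so dip δ = arctan(0.32007) = 17.75°.
True thickness = vertical thickness × cos δ = 3 × cos 17.75° = 2.86 m.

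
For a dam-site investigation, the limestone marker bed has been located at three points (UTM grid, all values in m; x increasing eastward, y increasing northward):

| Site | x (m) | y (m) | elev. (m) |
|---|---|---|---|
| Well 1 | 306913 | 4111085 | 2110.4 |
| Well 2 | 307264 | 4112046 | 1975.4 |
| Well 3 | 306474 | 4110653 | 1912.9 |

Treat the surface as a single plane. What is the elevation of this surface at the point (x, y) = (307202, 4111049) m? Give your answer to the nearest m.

2393 m

Let the plane be z = a·x + b·y + c.
Well 2−Well 1: 351a + 961b = −135;  Well 3−Well 1: −439a − 432b = −197.5.
Solving gives a = 0.91811380, b = −0.47581472.
Then c = 2110.4 − a·306913 − b·4111085 = 1676444.09.
At (307202, 4111049): z = 282046.4 − 1956097.6 + 1676444.09 = 2392.9 m.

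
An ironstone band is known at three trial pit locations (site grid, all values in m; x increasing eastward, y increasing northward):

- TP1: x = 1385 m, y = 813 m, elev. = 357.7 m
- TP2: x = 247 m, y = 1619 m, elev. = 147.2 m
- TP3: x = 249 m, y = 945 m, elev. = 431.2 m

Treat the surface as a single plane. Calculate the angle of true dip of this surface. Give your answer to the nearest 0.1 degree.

23.6°

Two edge vectors: TP1→TP2 = (-1138, 806, -210.5), TP1→TP3 = (-1136, 132, 73.5).
Normal n = (TP1→TP2) × (TP1→TP3) = (87027, 322771, 765400).
So ∂z/∂x = −n_x/n_z = −0.11370 and ∂z/∂y = −n_y/n_z = −0.42170.
Gradient magnitude |∇z| = √(a² + b²) = √(0.01293 + 0.17783) = 0.43676.
True dip = arctan(0.43676) = 23.6°, dipping toward NNE (azimuth ≈ 015°).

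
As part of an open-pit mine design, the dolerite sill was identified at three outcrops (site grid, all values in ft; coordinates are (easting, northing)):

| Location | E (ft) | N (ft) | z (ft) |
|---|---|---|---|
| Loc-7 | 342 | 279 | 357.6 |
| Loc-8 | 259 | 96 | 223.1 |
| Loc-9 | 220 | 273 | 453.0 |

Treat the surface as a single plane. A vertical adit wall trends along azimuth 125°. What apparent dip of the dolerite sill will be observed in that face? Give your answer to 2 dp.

52.95°

Let the plane be z = a·E + b·N + c.
Loc-8−Loc-7: −83a − 183b = −134.5;  Loc-9−Loc-7: −122a − 6b = 95.4.
Solving gives a = −0.83678, b = 1.11450.
Unit vector along 125° is (sin 125°, cos 125°) = (0.8192, -0.5736).
Slope in that direction = a·(0.8192) + b·(-0.5736) = −1.32470.
Apparent dip = arctan|1.32470| = 52.95° (true dip is 54.3°, so apparent ≤ true as expected).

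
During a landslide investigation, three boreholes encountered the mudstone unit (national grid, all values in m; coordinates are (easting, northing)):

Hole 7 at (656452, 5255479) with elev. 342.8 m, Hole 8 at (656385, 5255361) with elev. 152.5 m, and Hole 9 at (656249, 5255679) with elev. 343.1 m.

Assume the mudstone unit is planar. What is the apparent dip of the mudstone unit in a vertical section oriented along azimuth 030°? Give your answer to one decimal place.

Let the plane be z = a·E + b·N + c.
Hole 8−Hole 7: −67a − 118b = −190.3;  Hole 9−Hole 7: −203a + 200b = 0.3.
Solving gives a = 1.01795, b = 1.03472.
Unit vector along 030° is (sin 30°, cos 30°) = (0.5000, 0.8660).
Slope in that direction = a·(0.5000) + b·(0.8660) = 1.40507.
Apparent dip = arctan|1.40507| = 54.6° (true dip is 55.4°, so apparent ≤ true as expected).

54.6°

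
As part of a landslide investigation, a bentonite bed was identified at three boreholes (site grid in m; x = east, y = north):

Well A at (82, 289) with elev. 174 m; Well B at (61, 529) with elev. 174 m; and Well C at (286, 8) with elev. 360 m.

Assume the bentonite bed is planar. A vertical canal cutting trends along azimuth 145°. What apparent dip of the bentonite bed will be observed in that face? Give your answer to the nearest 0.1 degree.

27.5°

Two edge vectors: Well A→Well B = (-21, 240, 0), Well A→Well C = (204, -281, 186).
Normal n = (Well A→Well B) × (Well A→Well C) = (44640, 3906, -43059).
So ∂z/∂x = −n_x/n_z = 1.03672 and ∂z/∂y = −n_y/n_z = 0.09071.
Unit vector along 145° is (sin 145°, cos 145°) = (0.5736, -0.8192).
Slope in that direction = a·(0.5736) + b·(-0.8192) = 0.52033.
Apparent dip = arctan|0.52033| = 27.5° (true dip is 46.1°, so apparent ≤ true as expected).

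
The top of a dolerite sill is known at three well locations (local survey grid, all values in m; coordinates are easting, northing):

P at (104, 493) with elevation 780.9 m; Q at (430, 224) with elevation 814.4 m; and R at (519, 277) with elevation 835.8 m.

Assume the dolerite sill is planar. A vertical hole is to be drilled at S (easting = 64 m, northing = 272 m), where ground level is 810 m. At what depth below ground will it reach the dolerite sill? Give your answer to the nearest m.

58 m

Let the plane be z = a·easting + b·northing + c.
Q−P: 326a − 269b = 33.5;  R−P: 415a − 216b = 54.9.
Solving gives a = 0.18273, b = 0.09692.
Then c = 780.9 − a·104 − b·493 = 714.11.
At (64, 272): z_contact = 11.7 + 26.4 + 714.11 = 752.2 m.
Depth below ground = 810 − 752.2 = 58 m.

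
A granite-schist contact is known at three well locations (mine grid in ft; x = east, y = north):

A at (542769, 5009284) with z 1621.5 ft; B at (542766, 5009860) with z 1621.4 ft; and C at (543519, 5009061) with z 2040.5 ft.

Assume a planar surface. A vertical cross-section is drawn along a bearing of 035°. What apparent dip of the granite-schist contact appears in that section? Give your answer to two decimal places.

17.91°

Let the plane be z = a·x + b·y + c.
B−A: −3a + 576b = −0.1;  C−A: 750a − 223b = 419.
Solving gives a = 0.55948, b = 0.00274.
Unit vector along 035° is (sin 35°, cos 35°) = (0.5736, 0.8192).
Slope in that direction = a·(0.5736) + b·(0.8192) = 0.32315.
Apparent dip = arctan|0.32315| = 17.91° (true dip is 29.2°, so apparent ≤ true as expected).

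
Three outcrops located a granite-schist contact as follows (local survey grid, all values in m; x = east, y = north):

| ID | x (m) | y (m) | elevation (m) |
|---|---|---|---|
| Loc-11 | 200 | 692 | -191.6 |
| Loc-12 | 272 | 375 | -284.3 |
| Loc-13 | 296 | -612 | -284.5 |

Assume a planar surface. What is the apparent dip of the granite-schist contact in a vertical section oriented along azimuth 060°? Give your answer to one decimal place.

51.7°

Two edge vectors: Loc-11→Loc-12 = (72, -317, -92.7), Loc-11→Loc-13 = (96, -1304, -92.9).
Normal n = (Loc-11→Loc-12) × (Loc-11→Loc-13) = (-91431.5, -2210.4, -63456).
So ∂z/∂x = −n_x/n_z = −1.44086 and ∂z/∂y = −n_y/n_z = −0.03483.
Unit vector along 060° is (sin 60°, cos 60°) = (0.8660, 0.5000).
Slope in that direction = a·(0.8660) + b·(0.5000) = −1.26524.
Apparent dip = arctan|1.26524| = 51.7° (true dip is 55.2°, so apparent ≤ true as expected).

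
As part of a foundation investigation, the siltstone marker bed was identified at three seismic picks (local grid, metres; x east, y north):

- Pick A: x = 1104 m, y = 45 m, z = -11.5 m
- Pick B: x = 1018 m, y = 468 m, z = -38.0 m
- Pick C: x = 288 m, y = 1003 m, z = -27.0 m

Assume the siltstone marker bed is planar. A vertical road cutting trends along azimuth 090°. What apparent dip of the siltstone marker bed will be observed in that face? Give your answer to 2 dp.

4.10°

Let the plane be z = a·x + b·y + c.
Pick B−Pick A: −86a + 423b = −26.5;  Pick C−Pick A: −816a + 958b = −15.5.
Solving gives a = −0.07166, b = −0.07722.
Unit vector along 090° is (sin 90°, cos 90°) = (1.0000, 0.0000).
Slope in that direction = a·(1.0000) + b·(0.0000) = −0.07166.
Apparent dip = arctan|0.07166| = 4.10° (true dip is 6.0°, so apparent ≤ true as expected).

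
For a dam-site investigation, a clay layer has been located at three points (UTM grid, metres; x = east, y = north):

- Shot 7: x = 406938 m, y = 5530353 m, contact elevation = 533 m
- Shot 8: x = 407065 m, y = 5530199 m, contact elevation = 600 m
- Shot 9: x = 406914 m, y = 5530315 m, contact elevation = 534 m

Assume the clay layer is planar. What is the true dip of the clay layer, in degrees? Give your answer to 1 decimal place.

Let the plane be z = a·x + b·y + c.
Shot 8−Shot 7: 127a − 154b = 67;  Shot 9−Shot 7: −24a − 38b = 1.
Solving gives a = 0.28069, b = −0.20359.
Gradient magnitude |∇z| = √(a² + b²) = √(0.07878 + 0.04145) = 0.34675.
True dip = arctan(0.34675) = 19.1°, dipping toward NW (azimuth ≈ 306°).

19.1°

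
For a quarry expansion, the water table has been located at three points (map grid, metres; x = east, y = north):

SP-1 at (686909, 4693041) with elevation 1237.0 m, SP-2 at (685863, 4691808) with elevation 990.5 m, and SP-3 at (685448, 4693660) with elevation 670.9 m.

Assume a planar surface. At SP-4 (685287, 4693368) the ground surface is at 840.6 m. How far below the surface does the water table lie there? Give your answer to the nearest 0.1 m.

198.0 m

Let the plane be z = a·x + b·y + c.
SP-2−SP-1: −1046a − 1233b = −246.5;  SP-3−SP-1: −1461a + 619b = −566.1.
Solving gives a = 0.347335259, b = −0.094738589.
Then c = 1237 − a·686909 − b·4693041 = 207261.37.
At (685287, 4693368): z_contact = 238024.34 − 444643.06 + 207261.37 = 642.64 m.
Depth below ground = 840.6 − 642.64 = 198.0 m.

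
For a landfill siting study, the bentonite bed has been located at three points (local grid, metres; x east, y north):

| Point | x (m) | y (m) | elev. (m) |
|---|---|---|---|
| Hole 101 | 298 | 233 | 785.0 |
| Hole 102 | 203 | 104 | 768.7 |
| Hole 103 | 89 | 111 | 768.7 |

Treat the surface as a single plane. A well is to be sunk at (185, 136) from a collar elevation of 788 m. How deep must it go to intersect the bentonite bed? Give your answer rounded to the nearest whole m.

16 m

Two edge vectors: Hole 101→Hole 102 = (-95, -129, -16.3), Hole 101→Hole 103 = (-209, -122, -16.3).
Normal n = (Hole 101→Hole 102) × (Hole 101→Hole 103) = (114.1, 1858.2, -15371).
So ∂z/∂x = −n_x/n_z = 0.00742 and ∂z/∂y = −n_y/n_z = 0.12089.
Intercept c from Hole 101: 785 − 2.21 − 28.17 = 754.62.
At (185, 136): z_contact = 1.4 + 16.4 + 754.62 = 772.4 m.
Depth below ground = 788 − 772.4 = 16 m.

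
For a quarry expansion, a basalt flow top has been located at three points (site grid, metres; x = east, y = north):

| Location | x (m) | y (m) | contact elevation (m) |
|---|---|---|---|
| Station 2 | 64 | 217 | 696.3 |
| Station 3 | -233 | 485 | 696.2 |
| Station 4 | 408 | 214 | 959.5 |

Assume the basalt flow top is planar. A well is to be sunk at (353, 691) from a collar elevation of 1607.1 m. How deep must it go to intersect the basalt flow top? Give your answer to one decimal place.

281.9 m

Two edge vectors: Station 2→Station 3 = (-297, 268, -0.1), Station 2→Station 4 = (344, -3, 263.2).
Normal n = (Station 2→Station 3) × (Station 2→Station 4) = (70537.3, 78136, -91301).
So ∂z/∂x = −n_x/n_z = 0.77258 and ∂z/∂y = −n_y/n_z = 0.85581.
Intercept c from Station 2: 696.3 − 49.45 − 185.71 = 461.14.
At (353, 691): z_contact = 272.72 + 591.36 + 461.14 = 1325.23 m.
Depth below ground = 1607.1 − 1325.23 = 281.9 m.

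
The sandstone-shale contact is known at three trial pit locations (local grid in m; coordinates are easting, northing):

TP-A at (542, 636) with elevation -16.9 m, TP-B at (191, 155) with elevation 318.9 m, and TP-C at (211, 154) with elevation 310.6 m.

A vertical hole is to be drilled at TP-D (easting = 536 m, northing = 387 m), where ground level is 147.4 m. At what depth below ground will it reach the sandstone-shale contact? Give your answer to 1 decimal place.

66.7 m

Let the plane be z = a·easting + b·northing + c.
TP-B−TP-A: −351a − 481b = 335.8;  TP-C−TP-A: −331a − 482b = 327.5.
Solving gives a = −0.43407, b = −0.38138.
Then c = -16.9 − a·542 − b·636 = 460.92.
At (536, 387): z_contact = −232.66 − 147.59 + 460.92 = 80.67 m.
Depth below ground = 147.4 − 80.67 = 66.7 m.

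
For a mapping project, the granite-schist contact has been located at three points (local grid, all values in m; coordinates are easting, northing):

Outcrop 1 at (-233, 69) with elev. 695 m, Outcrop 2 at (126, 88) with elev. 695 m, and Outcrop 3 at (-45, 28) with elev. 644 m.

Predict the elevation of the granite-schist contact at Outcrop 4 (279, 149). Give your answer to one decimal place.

748.0 m

Two edge vectors: Outcrop 1→Outcrop 2 = (359, 19, 0), Outcrop 1→Outcrop 3 = (188, -41, -51).
Normal n = (Outcrop 1→Outcrop 2) × (Outcrop 1→Outcrop 3) = (-969, 18309, -18291).
So ∂z/∂easting = −n_x/n_z = −0.05298 and ∂z/∂northing = −n_y/n_z = 1.00098.
Intercept c from Outcrop 1: 695 − 12.34 − 69.07 = 613.59.
At (279, 149): z = −14.8 + 149.1 + 613.59 = 748.0 m.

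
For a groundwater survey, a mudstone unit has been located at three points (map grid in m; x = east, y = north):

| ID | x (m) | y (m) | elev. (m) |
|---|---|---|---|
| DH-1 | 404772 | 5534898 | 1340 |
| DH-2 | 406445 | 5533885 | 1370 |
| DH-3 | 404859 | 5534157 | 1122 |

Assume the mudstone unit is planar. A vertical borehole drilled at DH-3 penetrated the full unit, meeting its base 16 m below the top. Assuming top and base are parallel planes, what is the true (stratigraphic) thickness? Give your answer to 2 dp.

14.94 m

Two edge vectors: DH-1→DH-2 = (1673, -1013, 30), DH-1→DH-3 = (87, -741, -218).
Normal n = (DH-1→DH-2) × (DH-1→DH-3) = (243064, 367324, -1151562).
So ∂z/∂x = −n_x/n_z = 0.21107 and ∂z/∂y = −n_y/n_z = 0.31898.
|∇z| = √(a²+b²) = 0.38249, so dip δ = arctan(0.38249) = 20.93°.
True thickness = vertical thickness × cos δ = 16 × cos 20.93° = 14.94 m.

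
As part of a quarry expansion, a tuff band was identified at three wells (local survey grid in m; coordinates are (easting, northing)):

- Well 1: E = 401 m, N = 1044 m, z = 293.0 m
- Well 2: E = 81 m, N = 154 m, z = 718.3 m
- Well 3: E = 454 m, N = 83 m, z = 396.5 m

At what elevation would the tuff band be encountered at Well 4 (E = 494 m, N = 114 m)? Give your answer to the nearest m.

356 m

Two edge vectors: Well 1→Well 2 = (-320, -890, 425.3), Well 1→Well 3 = (53, -961, 103.5).
Normal n = (Well 1→Well 2) × (Well 1→Well 3) = (316598.3, 55660.9, 354690).
So ∂z/∂E = −n_x/n_z = −0.89261 and ∂z/∂N = −n_y/n_z = −0.15693.
Intercept c from Well 1: 293 + 357.93 + 163.83 = 814.77.
At (494, 114): z = −440.9 − 17.9 + 814.77 = 355.9 m.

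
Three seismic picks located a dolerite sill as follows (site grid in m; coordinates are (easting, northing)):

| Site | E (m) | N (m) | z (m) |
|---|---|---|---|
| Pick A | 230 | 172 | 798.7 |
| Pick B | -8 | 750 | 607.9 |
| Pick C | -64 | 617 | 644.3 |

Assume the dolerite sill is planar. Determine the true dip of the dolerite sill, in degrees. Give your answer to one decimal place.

Two edge vectors: Pick A→Pick B = (-238, 578, -190.8), Pick A→Pick C = (-294, 445, -154.4).
Normal n = (Pick A→Pick B) × (Pick A→Pick C) = (-4337.2, 19348, 64022).
So ∂z/∂E = −n_x/n_z = 0.06775 and ∂z/∂N = −n_y/n_z = −0.30221.
Gradient magnitude |∇z| = √(a² + b²) = √(0.00459 + 0.09133) = 0.30971.
True dip = arctan(0.30971) = 17.2°, dipping toward NNW (azimuth ≈ 347°).

17.2°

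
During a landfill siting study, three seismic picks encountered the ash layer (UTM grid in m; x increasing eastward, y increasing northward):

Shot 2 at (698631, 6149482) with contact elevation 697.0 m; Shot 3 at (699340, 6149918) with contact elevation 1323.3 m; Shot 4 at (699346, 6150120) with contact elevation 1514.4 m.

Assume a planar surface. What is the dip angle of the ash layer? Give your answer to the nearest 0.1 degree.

Let the plane be z = a·x + b·y + c.
Shot 3−Shot 2: 709a + 436b = 626.3;  Shot 4−Shot 2: 715a + 638b = 817.4.
Solving gives a = 0.30720, b = 0.93691.
Gradient magnitude |∇z| = √(a² + b²) = √(0.09437 + 0.87781) = 0.98599.
True dip = arctan(0.98599) = 44.6°, dipping toward SSW (azimuth ≈ 198°).

44.6°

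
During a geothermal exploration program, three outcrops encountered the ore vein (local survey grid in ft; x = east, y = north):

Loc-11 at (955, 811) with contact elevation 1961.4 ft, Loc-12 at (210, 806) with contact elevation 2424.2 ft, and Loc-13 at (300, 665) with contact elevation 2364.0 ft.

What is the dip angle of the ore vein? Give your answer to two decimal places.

31.89°

Two edge vectors: Loc-11→Loc-12 = (-745, -5, 462.8), Loc-11→Loc-13 = (-655, -146, 402.6).
Normal n = (Loc-11→Loc-12) × (Loc-11→Loc-13) = (65555.8, -3197, 105495).
So ∂z/∂x = −n_x/n_z = −0.62141 and ∂z/∂y = −n_y/n_z = 0.03030.
Gradient magnitude |∇z| = √(a² + b²) = √(0.38615 + 0.00092) = 0.62215.
True dip = arctan(0.62215) = 31.89°, dipping toward E (azimuth ≈ 093°).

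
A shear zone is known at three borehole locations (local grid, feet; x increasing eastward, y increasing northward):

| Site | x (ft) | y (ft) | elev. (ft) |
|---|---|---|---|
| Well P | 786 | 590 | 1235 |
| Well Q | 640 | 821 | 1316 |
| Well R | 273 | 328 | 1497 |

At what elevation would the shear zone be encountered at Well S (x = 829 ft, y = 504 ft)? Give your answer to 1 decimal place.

Let the plane be z = a·x + b·y + c.
Well Q−Well P: −146a + 231b = 81;  Well R−Well P: −513a − 262b = 262.
Solving gives a = −0.52148, b = 0.02106.
Then c = 1235 − a·786 − b·590 = 1632.46.
At (829, 504): z = −432.3 + 10.6 + 1632.46 = 1210.8 ft.

1210.8 ft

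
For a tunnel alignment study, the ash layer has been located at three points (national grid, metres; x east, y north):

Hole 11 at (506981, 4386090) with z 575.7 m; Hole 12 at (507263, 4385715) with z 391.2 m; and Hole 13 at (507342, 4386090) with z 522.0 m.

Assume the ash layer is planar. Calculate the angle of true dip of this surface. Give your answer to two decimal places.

Let the plane be z = a·x + b·y + c.
Hole 12−Hole 11: 282a − 375b = −184.5;  Hole 13−Hole 11: 361a + 0b = −53.7.
Solving gives a = −0.14875, b = 0.38014.
Gradient magnitude |∇z| = √(a² + b²) = √(0.02213 + 0.14450) = 0.40821.
True dip = arctan(0.40821) = 22.21°, dipping toward SSE (azimuth ≈ 159°).

22.21°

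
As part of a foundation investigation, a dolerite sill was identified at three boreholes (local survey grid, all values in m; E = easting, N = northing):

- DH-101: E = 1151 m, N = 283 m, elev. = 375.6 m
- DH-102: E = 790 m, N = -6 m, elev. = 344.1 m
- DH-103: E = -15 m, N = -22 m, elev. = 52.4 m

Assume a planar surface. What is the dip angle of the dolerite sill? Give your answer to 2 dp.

27.04°

Let the plane be z = a·E + b·N + c.
DH-102−DH-101: −361a − 289b = −31.5;  DH-103−DH-101: −1166a − 305b = −323.2.
Solving gives a = 0.36936, b = −0.35239.
Gradient magnitude |∇z| = √(a² + b²) = √(0.13643 + 0.12418) = 0.51050.
True dip = arctan(0.51050) = 27.04°, dipping toward NW (azimuth ≈ 314°).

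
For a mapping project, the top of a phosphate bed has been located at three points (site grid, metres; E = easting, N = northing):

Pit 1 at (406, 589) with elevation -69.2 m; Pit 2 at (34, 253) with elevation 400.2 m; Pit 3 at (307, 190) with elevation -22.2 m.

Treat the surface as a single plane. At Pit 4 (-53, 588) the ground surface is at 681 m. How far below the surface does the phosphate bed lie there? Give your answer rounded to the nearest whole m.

67 m

Two edge vectors: Pit 1→Pit 2 = (-372, -336, 469.4), Pit 1→Pit 3 = (-99, -399, 47).
Normal n = (Pit 1→Pit 2) × (Pit 1→Pit 3) = (171498.6, -28986.6, 115164).
So ∂z/∂E = −n_x/n_z = −1.48917 and ∂z/∂N = −n_y/n_z = 0.25170.
Intercept c from Pit 1: -69.2 + 604.60 − 148.25 = 387.15.
At (-53, 588): z_contact = 78.9 + 148.0 + 387.15 = 614.1 m.
Depth below ground = 681 − 614.1 = 67 m.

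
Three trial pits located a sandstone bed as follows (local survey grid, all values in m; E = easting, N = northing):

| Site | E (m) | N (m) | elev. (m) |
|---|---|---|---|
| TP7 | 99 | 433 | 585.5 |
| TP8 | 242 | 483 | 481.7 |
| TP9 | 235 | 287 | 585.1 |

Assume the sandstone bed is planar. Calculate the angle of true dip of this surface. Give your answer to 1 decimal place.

36.8°

Two edge vectors: TP7→TP8 = (143, 50, -103.8), TP7→TP9 = (136, -146, -0.4).
Normal n = (TP7→TP8) × (TP7→TP9) = (-15174.8, -14059.6, -27678).
So ∂z/∂E = −n_x/n_z = −0.54826 and ∂z/∂N = −n_y/n_z = −0.50797.
Gradient magnitude |∇z| = √(a² + b²) = √(0.30059 + 0.25803) = 0.74741.
True dip = arctan(0.74741) = 36.8°, dipping toward NE (azimuth ≈ 047°).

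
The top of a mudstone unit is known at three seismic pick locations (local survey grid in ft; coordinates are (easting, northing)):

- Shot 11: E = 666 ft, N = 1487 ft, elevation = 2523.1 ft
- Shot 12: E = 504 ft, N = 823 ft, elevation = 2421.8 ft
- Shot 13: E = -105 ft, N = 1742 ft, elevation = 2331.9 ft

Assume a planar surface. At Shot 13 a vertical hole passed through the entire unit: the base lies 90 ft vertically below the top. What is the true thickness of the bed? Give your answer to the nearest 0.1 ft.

Two edge vectors: Shot 11→Shot 12 = (-162, -664, -101.3), Shot 11→Shot 13 = (-771, 255, -191.2).
Normal n = (Shot 11→Shot 12) × (Shot 11→Shot 13) = (152788.3, 47127.9, -553254).
So ∂z/∂E = −n_x/n_z = 0.27616 and ∂z/∂N = −n_y/n_z = 0.08518.
|∇z| = √(a²+b²) = 0.28900, so dip δ = arctan(0.28900) = 16.12°.
True thickness = vertical thickness × cos δ = 90 × cos 16.12° = 86.5 ft.

86.5 ft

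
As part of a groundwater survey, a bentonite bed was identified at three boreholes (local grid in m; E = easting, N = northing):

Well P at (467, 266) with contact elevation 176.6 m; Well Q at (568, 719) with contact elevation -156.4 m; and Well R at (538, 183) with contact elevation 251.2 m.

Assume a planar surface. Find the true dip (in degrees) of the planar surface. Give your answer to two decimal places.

38.09°

Let the plane be z = a·E + b·N + c.
Well Q−Well P: 101a + 453b = −333;  Well R−Well P: 71a − 83b = 74.6.
Solving gives a = 0.15180, b = −0.76894.
Gradient magnitude |∇z| = √(a² + b²) = √(0.02304 + 0.59127) = 0.78378.
True dip = arctan(0.78378) = 38.09°, dipping toward N (azimuth ≈ 349°).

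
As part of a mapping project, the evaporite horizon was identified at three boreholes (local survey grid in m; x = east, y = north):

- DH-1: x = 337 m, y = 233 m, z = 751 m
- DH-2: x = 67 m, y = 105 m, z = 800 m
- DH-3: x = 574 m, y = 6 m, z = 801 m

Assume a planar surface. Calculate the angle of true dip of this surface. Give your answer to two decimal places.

Two edge vectors: DH-1→DH-2 = (-270, -128, 49), DH-1→DH-3 = (237, -227, 50).
Normal n = (DH-1→DH-2) × (DH-1→DH-3) = (4723, 25113, 91626).
So ∂z/∂x = −n_x/n_z = −0.05155 and ∂z/∂y = −n_y/n_z = −0.27408.
Gradient magnitude |∇z| = √(a² + b²) = √(0.00266 + 0.07512) = 0.27889.
True dip = arctan(0.27889) = 15.58°, dipping toward N (azimuth ≈ 011°).

15.58°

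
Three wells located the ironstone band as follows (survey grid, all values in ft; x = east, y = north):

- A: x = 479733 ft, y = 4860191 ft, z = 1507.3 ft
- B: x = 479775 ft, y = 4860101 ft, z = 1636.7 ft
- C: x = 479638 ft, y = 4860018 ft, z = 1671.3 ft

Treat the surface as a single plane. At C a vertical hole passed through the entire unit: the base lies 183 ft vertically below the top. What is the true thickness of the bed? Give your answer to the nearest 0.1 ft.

111.3 ft

Let the plane be z = a·x + b·y + c.
B−A: 42a − 90b = 129.4;  C−A: −95a − 173b = 164.
Solving gives a = 0.48218, b = −1.21276.
|∇z| = √(a²+b²) = 1.30510, so dip δ = arctan(1.30510) = 52.54°.
True thickness = vertical thickness × cos δ = 183 × cos 52.54° = 111.3 ft.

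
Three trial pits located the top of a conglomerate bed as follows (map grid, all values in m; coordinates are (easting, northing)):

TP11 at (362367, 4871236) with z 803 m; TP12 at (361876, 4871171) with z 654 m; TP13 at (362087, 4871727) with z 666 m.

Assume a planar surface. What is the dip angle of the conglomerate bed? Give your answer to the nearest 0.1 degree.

Let the plane be z = a·E + b·N + c.
TP12−TP11: −491a − 65b = −149;  TP13−TP11: −280a + 491b = −137.
Solving gives a = 0.31651, b = −0.09853.
Gradient magnitude |∇z| = √(a² + b²) = √(0.10018 + 0.00971) = 0.33149.
True dip = arctan(0.33149) = 18.3°, dipping toward WNW (azimuth ≈ 287°).

18.3°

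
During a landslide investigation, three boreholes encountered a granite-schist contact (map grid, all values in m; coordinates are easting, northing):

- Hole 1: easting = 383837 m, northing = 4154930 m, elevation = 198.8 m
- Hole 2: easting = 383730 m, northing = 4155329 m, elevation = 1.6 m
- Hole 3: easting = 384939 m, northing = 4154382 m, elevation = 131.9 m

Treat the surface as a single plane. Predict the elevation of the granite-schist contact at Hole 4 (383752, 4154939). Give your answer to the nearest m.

Let the plane be z = a·easting + b·northing + c.
Hole 2−Hole 1: −107a + 399b = −197.2;  Hole 3−Hole 1: 1102a − 548b = −66.9.
Solving gives a = −0.35363983, b = −0.58907133.
Then c = 198.8 − a·383837 − b·4154930 = 2583489.00.
At (383752, 4154939): z = −135710.0 − 2447555.5 + 2583489.00 = 223.6 m.

224 m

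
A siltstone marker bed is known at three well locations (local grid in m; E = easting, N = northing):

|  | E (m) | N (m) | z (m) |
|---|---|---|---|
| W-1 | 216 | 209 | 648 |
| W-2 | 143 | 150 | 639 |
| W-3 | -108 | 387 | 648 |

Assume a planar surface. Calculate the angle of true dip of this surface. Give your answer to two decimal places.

Two edge vectors: W-1→W-2 = (-73, -59, -9), W-1→W-3 = (-324, 178, 0).
Normal n = (W-1→W-2) × (W-1→W-3) = (1602, 2916, -32110).
So ∂z/∂E = −n_x/n_z = 0.04989 and ∂z/∂N = −n_y/n_z = 0.09081.
Gradient magnitude |∇z| = √(a² + b²) = √(0.00249 + 0.00825) = 0.10362.
True dip = arctan(0.10362) = 5.92°, dipping toward SSW (azimuth ≈ 209°).

5.92°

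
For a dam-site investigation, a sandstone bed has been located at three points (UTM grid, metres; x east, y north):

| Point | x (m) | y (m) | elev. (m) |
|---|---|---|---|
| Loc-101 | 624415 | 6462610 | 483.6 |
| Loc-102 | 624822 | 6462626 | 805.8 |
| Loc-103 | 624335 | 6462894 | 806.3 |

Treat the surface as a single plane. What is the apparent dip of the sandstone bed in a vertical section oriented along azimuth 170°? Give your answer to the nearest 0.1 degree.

Two edge vectors: Loc-101→Loc-102 = (407, 16, 322.2), Loc-101→Loc-103 = (-80, 284, 322.7).
Normal n = (Loc-101→Loc-102) × (Loc-101→Loc-103) = (-86341.6, -157114.9, 116868).
So ∂z/∂x = −n_x/n_z = 0.73880 and ∂z/∂y = −n_y/n_z = 1.34438.
Unit vector along 170° is (sin 170°, cos 170°) = (0.1736, -0.9848).
Slope in that direction = a·(0.1736) + b·(-0.9848) = −1.19566.
Apparent dip = arctan|1.19566| = 50.1° (true dip is 56.9°, so apparent ≤ true as expected).

50.1°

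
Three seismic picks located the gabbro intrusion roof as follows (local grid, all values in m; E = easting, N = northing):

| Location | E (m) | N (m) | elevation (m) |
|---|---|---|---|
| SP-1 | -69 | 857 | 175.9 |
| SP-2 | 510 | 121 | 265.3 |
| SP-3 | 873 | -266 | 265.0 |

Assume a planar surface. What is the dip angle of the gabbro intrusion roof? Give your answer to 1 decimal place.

47.9°

Let the plane be z = a·E + b·N + c.
SP-2−SP-1: 579a − 736b = 89.4;  SP-3−SP-1: 942a − 1123b = 89.1.
Solving gives a = −0.80795, b = −0.75707.
Gradient magnitude |∇z| = √(a² + b²) = √(0.65278 + 0.57315) = 1.10722.
True dip = arctan(1.10722) = 47.9°, dipping toward NE (azimuth ≈ 047°).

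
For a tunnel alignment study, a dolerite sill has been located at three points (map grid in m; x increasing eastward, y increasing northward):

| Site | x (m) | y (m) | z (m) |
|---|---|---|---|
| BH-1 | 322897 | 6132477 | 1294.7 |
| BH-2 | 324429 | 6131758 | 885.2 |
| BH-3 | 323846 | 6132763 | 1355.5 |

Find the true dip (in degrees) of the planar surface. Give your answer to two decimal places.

23.51°

Two edge vectors: BH-1→BH-2 = (1532, -719, -409.5), BH-1→BH-3 = (949, 286, 60.8).
Normal n = (BH-1→BH-2) × (BH-1→BH-3) = (73401.8, -481761.1, 1120483).
So ∂z/∂x = −n_x/n_z = −0.06551 and ∂z/∂y = −n_y/n_z = 0.42996.
Gradient magnitude |∇z| = √(a² + b²) = √(0.00429 + 0.18486) = 0.43492.
True dip = arctan(0.43492) = 23.51°, dipping toward S (azimuth ≈ 171°).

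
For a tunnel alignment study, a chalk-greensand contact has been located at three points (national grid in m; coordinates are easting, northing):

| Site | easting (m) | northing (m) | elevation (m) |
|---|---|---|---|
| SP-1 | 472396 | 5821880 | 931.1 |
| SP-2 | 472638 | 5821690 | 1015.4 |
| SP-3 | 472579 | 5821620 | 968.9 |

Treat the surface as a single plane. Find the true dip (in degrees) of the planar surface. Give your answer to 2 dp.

Two edge vectors: SP-1→SP-2 = (242, -190, 84.3), SP-1→SP-3 = (183, -260, 37.8).
Normal n = (SP-1→SP-2) × (SP-1→SP-3) = (14736, 6279.3, -28150).
So ∂z/∂easting = −n_x/n_z = 0.52348 and ∂z/∂northing = −n_y/n_z = 0.22307.
Gradient magnitude |∇z| = √(a² + b²) = √(0.27403 + 0.04976) = 0.56903.
True dip = arctan(0.56903) = 29.64°, dipping toward WSW (azimuth ≈ 247°).

29.64°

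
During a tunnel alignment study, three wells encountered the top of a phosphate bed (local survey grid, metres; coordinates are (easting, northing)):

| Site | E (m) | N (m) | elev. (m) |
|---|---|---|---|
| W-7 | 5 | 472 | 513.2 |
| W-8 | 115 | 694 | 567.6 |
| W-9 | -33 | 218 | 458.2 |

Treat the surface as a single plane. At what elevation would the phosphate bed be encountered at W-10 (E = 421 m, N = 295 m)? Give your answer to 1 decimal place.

Two edge vectors: W-7→W-8 = (110, 222, 54.4), W-7→W-9 = (-38, -254, -55).
Normal n = (W-7→W-8) × (W-7→W-9) = (1607.6, 3982.8, -19504).
So ∂z/∂E = −n_x/n_z = 0.08242 and ∂z/∂N = −n_y/n_z = 0.20420.
Intercept c from W-7: 513.2 − 0.41 − 96.38 = 416.40.
At (421, 295): z = 34.7 + 60.2 + 416.40 = 511.3 m.

511.3 m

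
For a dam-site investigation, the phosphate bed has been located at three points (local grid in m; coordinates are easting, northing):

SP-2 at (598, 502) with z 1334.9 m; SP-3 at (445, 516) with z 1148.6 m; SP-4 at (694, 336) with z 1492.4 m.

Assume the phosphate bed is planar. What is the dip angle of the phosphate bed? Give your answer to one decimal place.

50.7°

Let the plane be z = a·easting + b·northing + c.
SP-3−SP-2: −153a + 14b = −186.3;  SP-4−SP-2: 96a − 166b = 157.5.
Solving gives a = 1.19401, b = −0.25828.
Gradient magnitude |∇z| = √(a² + b²) = √(1.42567 + 0.06671) = 1.22163.
True dip = arctan(1.22163) = 50.7°, dipping toward WNW (azimuth ≈ 282°).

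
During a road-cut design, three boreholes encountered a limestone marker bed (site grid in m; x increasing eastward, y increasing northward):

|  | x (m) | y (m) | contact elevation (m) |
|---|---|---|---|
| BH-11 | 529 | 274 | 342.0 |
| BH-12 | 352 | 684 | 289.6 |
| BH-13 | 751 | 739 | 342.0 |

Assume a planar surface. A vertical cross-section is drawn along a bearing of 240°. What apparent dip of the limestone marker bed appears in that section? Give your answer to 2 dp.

Let the plane be z = a·x + b·y + c.
BH-12−BH-11: −177a + 410b = −52.4;  BH-13−BH-11: 222a + 465b = 0.
Solving gives a = 0.14058, b = −0.06712.
Unit vector along 240° is (sin 240°, cos 240°) = (-0.8660, -0.5000).
Slope in that direction = a·(-0.8660) + b·(-0.5000) = −0.08819.
Apparent dip = arctan|0.08819| = 5.04° (true dip is 8.9°, so apparent ≤ true as expected).

5.04°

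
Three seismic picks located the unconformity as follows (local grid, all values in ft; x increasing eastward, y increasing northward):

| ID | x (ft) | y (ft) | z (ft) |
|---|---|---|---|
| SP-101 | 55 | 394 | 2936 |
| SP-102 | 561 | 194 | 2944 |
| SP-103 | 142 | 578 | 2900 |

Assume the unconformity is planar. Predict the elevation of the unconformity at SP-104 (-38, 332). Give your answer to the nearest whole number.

Let the plane be z = a·x + b·y + c.
SP-102−SP-101: 506a − 200b = 8;  SP-103−SP-101: 87a + 184b = −36.
Solving gives a = −0.05184, b = −0.17114.
Then c = 2936 − a·55 − b·394 = 3006.28.
At (-38, 332): z = 2.0 − 56.8 + 3006.28 = 2951.4 ft.

2951 ft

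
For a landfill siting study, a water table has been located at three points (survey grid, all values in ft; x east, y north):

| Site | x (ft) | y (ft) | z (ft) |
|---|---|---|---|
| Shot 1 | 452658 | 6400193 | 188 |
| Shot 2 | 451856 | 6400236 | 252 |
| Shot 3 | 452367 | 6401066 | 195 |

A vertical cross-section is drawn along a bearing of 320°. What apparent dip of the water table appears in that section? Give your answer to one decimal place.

Two edge vectors: Shot 1→Shot 2 = (-802, 43, 64), Shot 1→Shot 3 = (-291, 873, 7).
Normal n = (Shot 1→Shot 2) × (Shot 1→Shot 3) = (-55571, -13010, -687633).
So ∂z/∂x = −n_x/n_z = −0.08081 and ∂z/∂y = −n_y/n_z = −0.01892.
Unit vector along 320° is (sin 320°, cos 320°) = (-0.6428, 0.7660).
Slope in that direction = a·(-0.6428) + b·(0.7660) = 0.03745.
Apparent dip = arctan|0.03745| = 2.1° (true dip is 4.7°, so apparent ≤ true as expected).

2.1°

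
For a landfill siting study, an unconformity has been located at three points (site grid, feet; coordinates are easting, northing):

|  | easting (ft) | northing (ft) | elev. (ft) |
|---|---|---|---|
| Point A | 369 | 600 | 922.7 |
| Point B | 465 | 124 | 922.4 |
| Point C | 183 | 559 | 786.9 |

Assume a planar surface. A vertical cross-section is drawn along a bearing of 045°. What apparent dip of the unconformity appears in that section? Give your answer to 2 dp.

30.72°

Two edge vectors: Point A→Point B = (96, -476, -0.3), Point A→Point C = (-186, -41, -135.8).
Normal n = (Point A→Point B) × (Point A→Point C) = (64628.5, 13092.6, -92472).
So ∂z/∂easting = −n_x/n_z = 0.69890 and ∂z/∂northing = −n_y/n_z = 0.14158.
Unit vector along 045° is (sin 45°, cos 45°) = (0.7071, 0.7071).
Slope in that direction = a·(0.7071) + b·(0.7071) = 0.59431.
Apparent dip = arctan|0.59431| = 30.72° (true dip is 35.5°, so apparent ≤ true as expected).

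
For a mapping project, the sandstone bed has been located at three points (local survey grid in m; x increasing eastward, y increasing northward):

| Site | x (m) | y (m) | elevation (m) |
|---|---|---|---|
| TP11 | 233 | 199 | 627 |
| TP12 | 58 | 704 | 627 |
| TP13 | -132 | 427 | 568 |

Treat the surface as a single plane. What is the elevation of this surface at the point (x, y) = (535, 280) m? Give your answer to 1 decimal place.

Two edge vectors: TP11→TP12 = (-175, 505, 0), TP11→TP13 = (-365, 228, -59).
Normal n = (TP11→TP12) × (TP11→TP13) = (-29795, -10325, 144425).
So ∂z/∂x = −n_x/n_z = 0.20630 and ∂z/∂y = −n_y/n_z = 0.07149.
Intercept c from TP11: 627 − 48.07 − 14.23 = 564.71.
At (535, 280): z = 110.4 + 20.0 + 564.71 = 695.1 m.

695.1 m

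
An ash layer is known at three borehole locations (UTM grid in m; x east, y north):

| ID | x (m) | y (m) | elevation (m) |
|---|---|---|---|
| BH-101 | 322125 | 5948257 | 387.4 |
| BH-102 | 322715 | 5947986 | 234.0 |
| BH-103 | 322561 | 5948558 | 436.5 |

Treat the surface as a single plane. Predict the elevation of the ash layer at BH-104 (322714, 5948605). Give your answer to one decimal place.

Two edge vectors: BH-101→BH-102 = (590, -271, -153.4), BH-101→BH-103 = (436, 301, 49.1).
Normal n = (BH-101→BH-102) × (BH-101→BH-103) = (32867.3, -95851.4, 295746).
So ∂z/∂x = −n_x/n_z = −0.111133540 and ∂z/∂y = −n_y/n_z = 0.324100410.
Intercept c from BH-101: 387.4 + 35798.89 − 1927832.54 = −1891646.24.
At (322714, 5948605): z = −35864.3 + 1927945.3 − 1891646.24 = 434.7 m.

434.7 m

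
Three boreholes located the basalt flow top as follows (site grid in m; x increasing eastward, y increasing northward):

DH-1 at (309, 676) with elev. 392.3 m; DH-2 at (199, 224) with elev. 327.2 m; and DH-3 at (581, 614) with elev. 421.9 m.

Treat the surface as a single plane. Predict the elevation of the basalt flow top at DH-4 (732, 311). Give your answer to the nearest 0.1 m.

408.4 m

Two edge vectors: DH-1→DH-2 = (-110, -452, -65.1), DH-1→DH-3 = (272, -62, 29.6).
Normal n = (DH-1→DH-2) × (DH-1→DH-3) = (-17415.4, -14451.2, 129764).
So ∂z/∂x = −n_x/n_z = 0.13421 and ∂z/∂y = −n_y/n_z = 0.11137.
Intercept c from DH-1: 392.3 − 41.47 − 75.28 = 275.55.
At (732, 311): z = 98.2 + 34.6 + 275.55 = 408.4 m.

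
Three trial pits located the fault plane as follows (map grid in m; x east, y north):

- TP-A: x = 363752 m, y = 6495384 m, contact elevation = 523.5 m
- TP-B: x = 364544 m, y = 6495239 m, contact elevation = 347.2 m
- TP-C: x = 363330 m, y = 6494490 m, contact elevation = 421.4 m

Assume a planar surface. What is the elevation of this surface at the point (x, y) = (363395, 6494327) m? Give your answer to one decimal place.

376.4 m

Let the plane be z = a·x + b·y + c.
TP-B−TP-A: 792a − 145b = −176.3;  TP-C−TP-A: −422a − 894b = −102.1.
Solving gives a = −0.185648265, b = 0.201838443.
Then c = 523.5 − a·363752 − b·6495384 = −1242964.76.
At (363395, 6494327): z = −67463.7 + 1310804.8 − 1242964.76 = 376.4 m.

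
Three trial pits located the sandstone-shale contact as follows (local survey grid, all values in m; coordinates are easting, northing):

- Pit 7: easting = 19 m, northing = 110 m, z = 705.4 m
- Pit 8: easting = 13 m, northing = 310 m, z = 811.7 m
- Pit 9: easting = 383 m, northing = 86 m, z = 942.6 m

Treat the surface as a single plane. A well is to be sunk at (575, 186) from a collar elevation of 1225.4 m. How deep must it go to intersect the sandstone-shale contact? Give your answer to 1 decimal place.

95.5 m

Two edge vectors: Pit 7→Pit 8 = (-6, 200, 106.3), Pit 7→Pit 9 = (364, -24, 237.2).
Normal n = (Pit 7→Pit 8) × (Pit 7→Pit 9) = (49991.2, 40116.4, -72656).
So ∂z/∂easting = −n_x/n_z = 0.68805 and ∂z/∂northing = −n_y/n_z = 0.55214.
Intercept c from Pit 7: 705.4 − 13.07 − 60.74 = 631.59.
At (575, 186): z_contact = 395.63 + 102.70 + 631.59 = 1129.92 m.
Depth below ground = 1225.4 − 1129.92 = 95.5 m.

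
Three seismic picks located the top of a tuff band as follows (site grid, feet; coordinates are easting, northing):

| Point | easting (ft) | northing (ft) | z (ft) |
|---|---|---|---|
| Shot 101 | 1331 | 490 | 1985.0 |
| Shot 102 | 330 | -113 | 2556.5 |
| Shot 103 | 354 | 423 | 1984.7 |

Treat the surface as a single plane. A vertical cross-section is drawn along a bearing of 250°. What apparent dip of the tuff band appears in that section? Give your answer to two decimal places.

Two edge vectors: Shot 101→Shot 102 = (-1001, -603, 571.5), Shot 101→Shot 103 = (-977, -67, -0.3).
Normal n = (Shot 101→Shot 102) × (Shot 101→Shot 103) = (38471.4, -558655.8, -522064).
So ∂z/∂easting = −n_x/n_z = 0.07369 and ∂z/∂northing = −n_y/n_z = −1.07009.
Unit vector along 250° is (sin 250°, cos 250°) = (-0.9397, -0.3420).
Slope in that direction = a·(-0.9397) + b·(-0.3420) = 0.29675.
Apparent dip = arctan|0.29675| = 16.53° (true dip is 47.0°, so apparent ≤ true as expected).

16.53°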